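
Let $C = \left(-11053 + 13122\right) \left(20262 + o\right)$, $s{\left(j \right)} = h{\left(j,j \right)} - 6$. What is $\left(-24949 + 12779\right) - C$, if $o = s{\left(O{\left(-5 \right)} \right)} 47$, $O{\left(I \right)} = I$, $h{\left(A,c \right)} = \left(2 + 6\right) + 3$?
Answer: $-42420463$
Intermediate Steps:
$h{\left(A,c \right)} = 11$ ($h{\left(A,c \right)} = 8 + 3 = 11$)
$s{\left(j \right)} = 5$ ($s{\left(j \right)} = 11 - 6 = 5$)
$o = 235$ ($o = 5 \cdot 47 = 235$)
$C = 42408293$ ($C = \left(-11053 + 13122\right) \left(20262 + 235\right) = 2069 \cdot 20497 = 42408293$)
$\left(-24949 + 12779\right) - C = \left(-24949 + 12779\right) - 42408293 = -12170 - 42408293 = -42420463$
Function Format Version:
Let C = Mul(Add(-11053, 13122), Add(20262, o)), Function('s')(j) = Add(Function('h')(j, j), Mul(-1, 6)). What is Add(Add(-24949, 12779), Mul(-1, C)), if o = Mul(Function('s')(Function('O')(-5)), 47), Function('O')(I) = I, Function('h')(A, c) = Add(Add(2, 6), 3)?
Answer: -42420463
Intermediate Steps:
Function('h')(A, c) = 11 (Function('h')(A, c) = Add(8, 3) = 11)
Function('s')(j) = 5 (Function('s')(j) = Add(11, Mul(-1, 6)) = Add(11, -6) = 5)
o = 235 (o = Mul(5, 47) = 235)
C = 42408293 (C = Mul(Add(-11053, 13122), Add(20262, 235)) = Mul(2069, 20497) = 42408293)
Add(Add(-24949, 12779), Mul(-1, C)) = Add(Add(-24949, 12779), Mul(-1, 42408293)) = Add(-12170, -42408293) = -42420463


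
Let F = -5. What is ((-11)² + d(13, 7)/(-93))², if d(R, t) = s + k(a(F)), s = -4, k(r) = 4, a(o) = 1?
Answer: 14641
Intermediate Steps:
d(R, t) = 0 (d(R, t) = -4 + 4 = 0)
((-11)² + d(13, 7)/(-93))² = ((-11)² + 0/(-93))² = (121 + 0*(-1/93))² = (121 + 0)² = 121² = 14641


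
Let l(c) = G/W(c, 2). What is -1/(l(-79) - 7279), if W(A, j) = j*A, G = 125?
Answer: 158/1150207 ≈ 0.00013737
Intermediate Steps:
W(A, j) = A*j
l(c) = 125/(2*c) (l(c) = 125/((c*2)) = 125/((2*c)) = 125*(1/(2*c)) = 125/(2*c))
-1/(l(-79) - 7279) = -1/((125/2)/(-79) - 7279) = -1/((125/2)*(-1/79) - 7279) = -1/(-125/158 - 7279) = -1/(-1150207/158) = -1*(-158/1150207) = 158/1150207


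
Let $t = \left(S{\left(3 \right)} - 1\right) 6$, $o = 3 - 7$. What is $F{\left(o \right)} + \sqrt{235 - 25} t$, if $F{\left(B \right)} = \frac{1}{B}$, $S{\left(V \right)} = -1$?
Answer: $- \frac{1}{4} - 12 \sqrt{210} \approx -174.15$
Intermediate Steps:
$o = -4$ ($o = 3 - 7 = -4$)
$t = -12$ ($t = \left(-1 - 1\right) 6 = \left(-2\right) 6 = -12$)
$F{\left(o \right)} + \sqrt{235 - 25} t = \frac{1}{-4} + \sqrt{235 - 25} \left(-12\right) = - \frac{1}{4} + \sqrt{210} \left(-12\right) = - \frac{1}{4} - 12 \sqrt{210}$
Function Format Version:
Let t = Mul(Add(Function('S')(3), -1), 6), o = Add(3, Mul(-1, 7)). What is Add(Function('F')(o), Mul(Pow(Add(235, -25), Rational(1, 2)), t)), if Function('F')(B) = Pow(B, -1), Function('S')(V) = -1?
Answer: Add(Rational(-1, 4), Mul(-12, Pow(210, Rational(1, 2)))) ≈ -174.15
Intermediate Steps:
o = -4 (o = Add(3, -7) = -4)
t = -12 (t = Mul(Add(-1, -1), 6) = Mul(-2, 6) = -12)
Add(Function('F')(o), Mul(Pow(Add(235, -25), Rational(1, 2)), t)) = Add(Pow(-4, -1), Mul(Pow(Add(235, -25), Rational(1, 2)), -12)) = Add(Rational(-1, 4), Mul(Pow(210, Rational(1, 2)), -12)) = Add(Rational(-1, 4), Mul(-12, Pow(210, Rational(1, 2))))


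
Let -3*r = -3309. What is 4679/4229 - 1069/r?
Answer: 640136/4664587 ≈ 0.13723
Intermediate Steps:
r = 1103 (r = -1/3*(-3309) = 1103)
4679/4229 - 1069/r = 4679/4229 - 1069/1103 = 640136/4664587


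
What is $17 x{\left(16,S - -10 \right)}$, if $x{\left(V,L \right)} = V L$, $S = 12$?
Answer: $5984$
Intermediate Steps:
$x{\left(V,L \right)} = L V$
$17 x{\left(16,S - -10 \right)} = 17 \left(12 - -10\right) 16 = 17 \left(12 + 10\right) 16 = 17 \cdot 22 \cdot 16 = 17 \cdot 352 = 5984$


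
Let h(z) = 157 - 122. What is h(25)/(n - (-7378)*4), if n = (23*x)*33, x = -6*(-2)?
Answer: 7/7724 ≈ 0.00090627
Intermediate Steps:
h(z) = 35
x = 12
n = 9108 (n = (23*12)*33 = 276*33 = 9108)
h(25)/(n - (-7378)*4) = 35/(9108 - (-7378)*4) = 35/(9108 - 1*(-29512)) = 35/(9108 + 29512) = 35/38620 = 35*(1/38620) = 7/7724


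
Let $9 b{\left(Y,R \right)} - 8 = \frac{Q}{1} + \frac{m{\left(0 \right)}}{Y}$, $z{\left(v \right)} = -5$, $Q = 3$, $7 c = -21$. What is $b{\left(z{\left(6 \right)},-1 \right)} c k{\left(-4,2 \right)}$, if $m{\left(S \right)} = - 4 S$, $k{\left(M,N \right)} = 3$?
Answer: $-11$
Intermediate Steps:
$c = -3$ ($c = \frac{1}{7} \left(-21\right) = -3$)
$b{\left(Y,R \right)} = \frac{11}{9}$ ($b{\left(Y,R \right)} = \frac{8}{9} + \frac{\frac{3}{1} + \frac{\left(-4\right) 0}{Y}}{9} = \frac{8}{9} + \frac{3 \cdot 1 + \frac{0}{Y}}{9} = \frac{8}{9} + \frac{3 + 0}{9} = \frac{8}{9} + \frac{1}{9} \cdot 3 = \frac{8}{9} + \frac{1}{3} = \frac{11}{9}$)
$b{\left(z{\left(6 \right)},-1 \right)} c k{\left(-4,2 \right)} = \frac{11}{9} \left(-3\right) 3 = \left(- \frac{11}{3}\right) 3 = -11$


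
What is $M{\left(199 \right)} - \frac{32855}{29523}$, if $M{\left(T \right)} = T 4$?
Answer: $\frac{23467453}{29523} \approx 794.89$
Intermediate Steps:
$M{\left(T \right)} = 4 T$
$M{\left(199 \right)} - \frac{32855}{29523} = 4 \cdot 199 - \frac{32855}{29523} = 796 - \frac{32855}{29523} = \frac{23467453}{29523}$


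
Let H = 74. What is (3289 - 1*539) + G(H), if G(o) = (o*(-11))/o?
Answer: 2739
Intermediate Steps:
G(o) = -11 (G(o) = (-11*o)/o = -11)
(3289 - 1*539) + G(H) = (3289 - 1*539) - 11 = (3289 - 539) - 11 = 2750 - 11 = 2739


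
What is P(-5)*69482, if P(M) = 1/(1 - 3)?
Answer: -34741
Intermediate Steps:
P(M) = -½ (P(M) = 1/(-2) = -½)
P(-5)*69482 = -½*69482 = -34741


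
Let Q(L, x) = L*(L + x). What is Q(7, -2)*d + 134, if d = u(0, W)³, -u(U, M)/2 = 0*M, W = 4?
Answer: 134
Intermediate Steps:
u(U, M) = 0 (u(U, M) = -0*M = -2*0 = 0)
d = 0 (d = 0³ = 0)
Q(7, -2)*d + 134 = (7*(7 - 2))*0 + 134 = (7*5)*0 + 134 = 35*0 + 134 = 0 + 134 = 134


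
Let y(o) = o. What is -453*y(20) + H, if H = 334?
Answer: -8726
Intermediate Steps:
-453*y(20) + H = -453*20 + 334 = -9060 + 334 = -8726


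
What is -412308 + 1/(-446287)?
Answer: -184007700397/446287 ≈ -4.1231e+5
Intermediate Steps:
-412308 + 1/(-446287) = -412308 - 1/446287 = -184007700397/446287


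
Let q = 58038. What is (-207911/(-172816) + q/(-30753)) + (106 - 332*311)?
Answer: -10748714613283/104208048 ≈ -1.0315e+5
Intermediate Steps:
(-207911/(-172816) + q/(-30753)) + (106 - 332*311) = (-207911/(-172816) + 58038/(-30753)) + (106 - 332*311) = (-207911*(-1/172816) + 58038*(-1/30753)) + (106 - 103252) = (207911/172816 - 1138/603) - 103146 = -71294275/104208048 - 103146 = -10748714613283/104208048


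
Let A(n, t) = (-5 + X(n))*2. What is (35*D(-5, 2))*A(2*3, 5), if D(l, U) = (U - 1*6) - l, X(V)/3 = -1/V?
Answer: -385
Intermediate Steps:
X(V) = -3/V (X(V) = 3*(-1/V) = -3/V)
D(l, U) = -6 + U - l (D(l, U) = (U - 6) - l = (-6 + U) - l = -6 + U - l)
A(n, t) = -10 - 6/n (A(n, t) = (-5 - 3/n)*2 = -10 - 6/n)
(35*D(-5, 2))*A(2*3, 5) = (35*(-6 + 2 - 1*(-5)))*(-10 - 6/(2*3)) = (35*(-6 + 2 + 5))*(-10 - 6/6) = (35*1)*(-10 - 6*⅙) = 35*(-10 - 1) = 35*(-11) = -385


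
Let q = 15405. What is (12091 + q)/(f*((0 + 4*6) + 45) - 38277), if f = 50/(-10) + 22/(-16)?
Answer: -219968/309735 ≈ -0.71018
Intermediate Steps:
f = -51/8 (f = 50*(-⅒) + 22*(-1/16) = -5 - 11/8 = -51/8 ≈ -6.3750)
(12091 + q)/(f*((0 + 4*6) + 45) - 38277) = (12091 + 15405)/(-51*((0 + 4*6) + 45)/8 - 38277) = 27496/(-51*((0 + 24) + 45)/8 - 38277) = 27496/(-51*(24 + 45)/8 - 38277) = 27496/(-51/8*69 - 38277) = 27496/(-3519/8 - 38277) = 27496/(-309735/8) = 27496*(-8/309735) = -219968/309735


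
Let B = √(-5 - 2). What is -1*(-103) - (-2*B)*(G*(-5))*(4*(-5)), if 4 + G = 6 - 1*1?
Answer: 103 + 200*I*√7 ≈ 103.0 + 529.15*I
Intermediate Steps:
B = I*√7 (B = √(-7) = I*√7 ≈ 2.6458*I)
G = 1 (G = -4 + (6 - 1*1) = -4 + (6 - 1) = -4 + 5 = 1)
-1*(-103) - (-2*B)*(G*(-5))*(4*(-5)) = -1*(-103) - (-2*I*√7)*(1*(-5))*(4*(-5)) = 103 - (-2*I*√7)*(-5*(-20)) = 103 - (-2*I*√7)*100 = 103 - (-200)*I*√7 = 103 + 200*I*√7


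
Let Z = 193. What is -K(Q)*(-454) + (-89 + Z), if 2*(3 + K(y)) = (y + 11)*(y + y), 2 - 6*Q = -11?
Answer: 210485/18 ≈ 11694.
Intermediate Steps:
Q = 13/6 (Q = 1/3 - 1/6*(-11) = 1/3 + 11/6 = 13/6 ≈ 2.1667)
K(y) = -3 + y*(11 + y) (K(y) = -3 + ((y + 11)*(y + y))/2 = -3 + ((11 + y)*(2*y))/2 = -3 + (2*y*(11 + y))/2 = -3 + y*(11 + y))
-K(Q)*(-454) + (-89 + Z) = -(-3 + (13/6)**2 + 11*(13/6))*(-454) + (-89 + 193) = -(-3 + 169/36 + 143/6)*(-454) + 104 = -1*919/36*(-454) + 104 = -919/36*(-454) + 104 = 208613/18 + 104 = 210485/18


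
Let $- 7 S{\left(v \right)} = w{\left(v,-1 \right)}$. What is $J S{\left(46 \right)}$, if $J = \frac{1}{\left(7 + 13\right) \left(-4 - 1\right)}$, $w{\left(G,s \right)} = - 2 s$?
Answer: $\frac{1}{350} \approx 0.0028571$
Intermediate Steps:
$S{\left(v \right)} = - \frac{2}{7}$ ($S{\left(v \right)} = - \frac{\left(-2\right) \left(-1\right)}{7} = \left(- \frac{1}{7}\right) 2 = - \frac{2}{7}$)
$J = - \frac{1}{100}$ ($J = \frac{1}{20 \left(-5\right)} = \frac{1}{-100} = - \frac{1}{100} \approx -0.01$)
$J S{\left(46 \right)} = \left(- \frac{1}{100}\right) \left(- \frac{2}{7}\right) = \frac{1}{350}$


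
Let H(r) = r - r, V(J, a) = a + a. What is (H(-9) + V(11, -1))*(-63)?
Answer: 126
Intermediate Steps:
V(J, a) = 2*a
H(r) = 0
(H(-9) + V(11, -1))*(-63) = (0 + 2*(-1))*(-63) = (0 - 2)*(-63) = -2*(-63) = 126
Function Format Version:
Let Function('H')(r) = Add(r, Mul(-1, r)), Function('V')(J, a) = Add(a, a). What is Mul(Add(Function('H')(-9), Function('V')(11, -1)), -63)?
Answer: 126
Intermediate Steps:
Function('V')(J, a) = Mul(2, a)
Function('H')(r) = 0
Mul(Add(Function('H')(-9), Function('V')(11, -1)), -63) = Mul(Add(0, Mul(2, -1)), -63) = Mul(Add(0, -2), -63) = Mul(-2, -63) = 126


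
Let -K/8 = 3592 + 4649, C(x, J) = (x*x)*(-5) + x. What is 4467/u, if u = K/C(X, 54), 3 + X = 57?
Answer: 10814607/10988 ≈ 984.22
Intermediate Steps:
X = 54 (X = -3 + 57 = 54)
C(x, J) = x - 5*x² (C(x, J) = x²*(-5) + x = -5*x² + x = x - 5*x²)
K = -65928 (K = -8*(3592 + 4649) = -8*8241 = -65928)
u = 10988/2421 (u = -65928*1/(54*(1 - 5*54)) = -65928*1/(54*(1 - 270)) = -65928/(54*(-269)) = -65928/(-14526) = -65928*(-1/14526) = 10988/2421 ≈ 4.5386)
4467/u = 4467/(10988/2421) = 4467*(2421/10988) = 10814607/10988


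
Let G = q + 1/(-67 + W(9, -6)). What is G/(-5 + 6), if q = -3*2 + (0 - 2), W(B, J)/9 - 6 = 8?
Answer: -471/59 ≈ -7.9830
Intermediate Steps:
W(B, J) = 126 (W(B, J) = 54 + 9*8 = 54 + 72 = 126)
q = -8 (q = -6 - 2 = -8)
G = -471/59 (G = -8 + 1/(-67 + 126) = -8 + 1/59 = -471/59 ≈ -7.9830)
G/(-5 + 6) = -471/(59*(-5 + 6)) = -471/59/1 = -471/59*1 = -471/59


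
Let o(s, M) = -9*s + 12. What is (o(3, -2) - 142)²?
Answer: 24649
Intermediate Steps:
o(s, M) = 12 - 9*s
(o(3, -2) - 142)² = ((12 - 9*3) - 142)² = ((12 - 27) - 142)² = (-15 - 142)² = (-157)² = 24649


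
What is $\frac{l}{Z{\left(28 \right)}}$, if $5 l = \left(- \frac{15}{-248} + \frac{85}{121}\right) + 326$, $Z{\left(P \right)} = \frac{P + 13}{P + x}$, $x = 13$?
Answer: $\frac{9805503}{150040} \approx 65.353$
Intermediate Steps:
$Z{\left(P \right)} = 1$ ($Z{\left(P \right)} = \frac{P + 13}{P + 13} = \frac{13 + P}{13 + P} = 1$)
$l = \frac{9805503}{150040}$ ($l = \frac{\left(- \frac{15}{-248} + \frac{85}{121}\right) + 326}{5} = \frac{\left(\left(-15\right) \left(- \frac{1}{248}\right) + 85 \cdot \frac{1}{121}\right) + 326}{5} = \frac{\left(\frac{15}{248} + \frac{85}{121}\right) + 326}{5} = \frac{\frac{22895}{30008} + 326}{5} = \frac{1}{5} \cdot \frac{9805503}{30008} = \frac{9805503}{150040} \approx 65.353$)
$\frac{l}{Z{\left(28 \right)}} = \frac{9805503}{150040 \cdot 1} = \frac{9805503}{150040} \cdot 1 = \frac{9805503}{150040}$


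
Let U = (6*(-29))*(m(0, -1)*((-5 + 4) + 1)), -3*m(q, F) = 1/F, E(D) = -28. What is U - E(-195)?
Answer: 28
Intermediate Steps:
m(q, F) = -1/(3*F)
U = 0 (U = (6*(-29))*((-1/3/(-1))*((-5 + 4) + 1)) = -174*(-1/3*(-1))*(-1 + 1) = -58*0 = -174*0 = 0)
U - E(-195) = 0 - 1*(-28) = 0 + 28 = 28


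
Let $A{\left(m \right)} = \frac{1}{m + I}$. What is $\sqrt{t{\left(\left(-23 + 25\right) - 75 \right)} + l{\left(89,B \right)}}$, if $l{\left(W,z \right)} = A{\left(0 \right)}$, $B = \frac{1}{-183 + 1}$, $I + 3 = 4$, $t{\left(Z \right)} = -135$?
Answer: $i \sqrt{134} \approx 11.576 i$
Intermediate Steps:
$I = 1$ ($I = -3 + 4 = 1$)
$A{\left(m \right)} = \frac{1}{1 + m}$ ($A{\left(m \right)} = \frac{1}{m + 1} = \frac{1}{1 + m}$)
$B = - \frac{1}{182}$ ($B = \frac{1}{-182} = - \frac{1}{182} \approx -0.0054945$)
$l{\left(W,z \right)} = 1$ ($l{\left(W,z \right)} = \frac{1}{1 + 0} = 1^{-1} = 1$)
$\sqrt{t{\left(\left(-23 + 25\right) - 75 \right)} + l{\left(89,B \right)}} = \sqrt{-135 + 1} = \sqrt{-134} = i \sqrt{134}$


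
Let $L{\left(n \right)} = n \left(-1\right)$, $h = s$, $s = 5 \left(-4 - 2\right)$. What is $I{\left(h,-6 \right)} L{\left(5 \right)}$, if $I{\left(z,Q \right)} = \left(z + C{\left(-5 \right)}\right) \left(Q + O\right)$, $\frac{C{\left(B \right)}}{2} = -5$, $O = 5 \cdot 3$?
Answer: $1800$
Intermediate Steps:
$O = 15$
$s = -30$ ($s = 5 \left(-6\right) = -30$)
$C{\left(B \right)} = -10$ ($C{\left(B \right)} = 2 \left(-5\right) = -10$)
$h = -30$
$L{\left(n \right)} = - n$
$I{\left(z,Q \right)} = \left(-10 + z\right) \left(15 + Q\right)$ ($I{\left(z,Q \right)} = \left(z - 10\right) \left(Q + 15\right) = \left(-10 + z\right) \left(15 + Q\right)$)
$I{\left(h,-6 \right)} L{\left(5 \right)} = \left(-150 - -60 + 15 \left(-30\right) - -180\right) \left(\left(-1\right) 5\right) = \left(-150 + 60 - 450 + 180\right) \left(-5\right) = \left(-360\right) \left(-5\right) = 1800$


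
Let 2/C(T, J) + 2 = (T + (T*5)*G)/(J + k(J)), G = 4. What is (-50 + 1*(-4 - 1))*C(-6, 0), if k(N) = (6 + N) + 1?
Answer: 11/2 ≈ 5.5000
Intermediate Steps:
k(N) = 7 + N
C(T, J) = 2/(-2 + 21*T/(7 + 2*J)) (C(T, J) = 2/(-2 + (T + (T*5)*4)/(J + (7 + J))) = 2/(-2 + (T + (5*T)*4)/(7 + 2*J)) = 2/(-2 + (T + 20*T)/(7 + 2*J)) = 2/(-2 + (21*T)/(7 + 2*J)) = 2/(-2 + 21*T/(7 + 2*J)))
(-50 + 1*(-4 - 1))*C(-6, 0) = (-50 + 1*(-4 - 1))*(2*(-7 - 2*0)/(14 - 21*(-6) + 4*0)) = (-50 + 1*(-5))*(2*(-7 + 0)/(14 + 126 + 0)) = (-50 - 5)*(2*(-7)/140) = -110*(-7)/140 = -55*(-1/10) = 11/2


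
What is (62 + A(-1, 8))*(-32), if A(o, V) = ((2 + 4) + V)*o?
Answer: -1536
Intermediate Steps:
A(o, V) = o*(6 + V) (A(o, V) = (6 + V)*o = o*(6 + V))
(62 + A(-1, 8))*(-32) = (62 - (6 + 8))*(-32) = (62 - 1*14)*(-32) = (62 - 14)*(-32) = 48*(-32) = -1536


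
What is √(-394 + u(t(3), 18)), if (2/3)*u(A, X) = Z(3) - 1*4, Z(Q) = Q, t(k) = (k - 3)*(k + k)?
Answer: I*√1582/2 ≈ 19.887*I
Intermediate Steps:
t(k) = 2*k*(-3 + k) (t(k) = (-3 + k)*(2*k) = 2*k*(-3 + k))
u(A, X) = -3/2 (u(A, X) = 3*(3 - 1*4)/2 = 3*(3 - 4)/2 = (3/2)*(-1) = -3/2)
√(-394 + u(t(3), 18)) = √(-394 - 3/2) = √(-791/2) = I*√1582/2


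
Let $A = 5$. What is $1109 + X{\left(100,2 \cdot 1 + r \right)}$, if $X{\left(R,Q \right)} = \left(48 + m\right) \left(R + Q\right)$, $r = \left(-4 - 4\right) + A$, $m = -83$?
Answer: $-2356$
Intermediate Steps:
$r = -3$ ($r = \left(-4 - 4\right) + 5 = -8 + 5 = -3$)
$X{\left(R,Q \right)} = - 35 Q - 35 R$ ($X{\left(R,Q \right)} = \left(48 - 83\right) \left(R + Q\right) = - 35 \left(Q + R\right) = - 35 Q - 35 R$)
$1109 + X{\left(100,2 \cdot 1 + r \right)} = 1109 - \left(3500 + 35 \left(2 \cdot 1 - 3\right)\right) = 1109 - \left(3500 + 35 \left(2 - 3\right)\right) = 1109 - 3465 = -2356$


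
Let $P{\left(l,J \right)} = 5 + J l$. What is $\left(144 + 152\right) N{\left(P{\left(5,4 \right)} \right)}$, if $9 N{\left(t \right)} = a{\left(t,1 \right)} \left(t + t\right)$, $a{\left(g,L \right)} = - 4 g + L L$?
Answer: $-162800$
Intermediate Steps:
$a{\left(g,L \right)} = L^{2} - 4 g$ ($a{\left(g,L \right)} = - 4 g + L^{2} = L^{2} - 4 g$)
$N{\left(t \right)} = \frac{2 t \left(1 - 4 t\right)}{9}$ ($N{\left(t \right)} = \frac{\left(1^{2} - 4 t\right) \left(t + t\right)}{9} = \frac{\left(1 - 4 t\right) 2 t}{9} = \frac{2 t \left(1 - 4 t\right)}{9}$)
$\left(144 + 152\right) N{\left(P{\left(5,4 \right)} \right)} = \left(144 + 152\right) \frac{2 \left(5 + 4 \cdot 5\right) \left(1 - 4 \left(5 + 4 \cdot 5\right)\right)}{9} = 296 \frac{2 \left(5 + 20\right) \left(1 - 4 \left(5 + 20\right)\right)}{9} = 296 \cdot \frac{2}{9} \cdot 25 \left(1 - 100\right) = 296 \cdot \frac{2}{9} \cdot 25 \left(-99\right) = 296 \left(-550\right) = -162800$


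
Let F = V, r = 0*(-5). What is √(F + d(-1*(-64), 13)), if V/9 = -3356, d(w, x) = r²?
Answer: 6*I*√839 ≈ 173.79*I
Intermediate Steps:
r = 0
d(w, x) = 0 (d(w, x) = 0² = 0)
V = -30204 (V = 9*(-3356) = -30204)
F = -30204
√(F + d(-1*(-64), 13)) = √(-30204 + 0) = √(-30204) = 6*I*√839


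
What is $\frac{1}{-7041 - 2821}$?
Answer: $- \frac{1}{9862} \approx -0.0001014$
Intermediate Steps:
$\frac{1}{-7041 - 2821} = \frac{1}{-9862} = - \frac{1}{9862}$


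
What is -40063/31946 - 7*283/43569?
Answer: -1808789873/1391855274 ≈ -1.2996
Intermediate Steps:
-40063/31946 - 7*283/43569 = -40063*1/31946 - 1981*1/43569 = -40063/31946 - 1981/43569 = -1808789873/1391855274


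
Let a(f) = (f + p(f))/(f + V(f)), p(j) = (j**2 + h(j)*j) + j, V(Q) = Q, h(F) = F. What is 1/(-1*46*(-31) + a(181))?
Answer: 1/1608 ≈ 0.00062189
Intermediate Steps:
p(j) = j + 2*j**2 (p(j) = (j**2 + j*j) + j = (j**2 + j**2) + j = 2*j**2 + j = j + 2*j**2)
a(f) = (f + f*(1 + 2*f))/(2*f) (a(f) = (f + f*(1 + 2*f))/(f + f) = (f + f*(1 + 2*f))/((2*f)) = (f + f*(1 + 2*f))*(1/(2*f)) = (f + f*(1 + 2*f))/(2*f))
1/(-1*46*(-31) + a(181)) = 1/(-1*46*(-31) + (1 + 181)) = 1/(-46*(-31) + 182) = 1/(1426 + 182) = 1/1608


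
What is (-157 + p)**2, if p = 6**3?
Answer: 3481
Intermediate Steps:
p = 216
(-157 + p)**2 = (-157 + 216)**2 = 59**2 = 3481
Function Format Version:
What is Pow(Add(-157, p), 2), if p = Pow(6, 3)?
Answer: 3481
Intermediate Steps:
p = 216
Pow(Add(-157, p), 2) = Pow(Add(-157, 216), 2) = Pow(59, 2) = 3481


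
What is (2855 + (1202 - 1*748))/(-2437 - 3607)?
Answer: -3309/6044 ≈ -0.54749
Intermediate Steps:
(2855 + (1202 - 1*748))/(-2437 - 3607) = (2855 + (1202 - 748))/(-6044) = (2855 + 454)*(-1/6044) = 3309*(-1/6044) = -3309/6044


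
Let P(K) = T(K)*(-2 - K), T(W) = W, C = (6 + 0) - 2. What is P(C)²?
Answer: 576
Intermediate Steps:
C = 4 (C = 6 - 2 = 4)
P(K) = K*(-2 - K)
P(C)² = (-1*4*(2 + 4))² = (-1*4*6)² = (-24)² = 576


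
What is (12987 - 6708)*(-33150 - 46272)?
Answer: -498690738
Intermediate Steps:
(12987 - 6708)*(-33150 - 46272) = 6279*(-79422) = -498690738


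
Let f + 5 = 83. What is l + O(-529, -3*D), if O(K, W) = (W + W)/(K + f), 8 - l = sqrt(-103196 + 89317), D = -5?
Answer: 3578/451 - I*sqrt(13879) ≈ 7.9335 - 117.81*I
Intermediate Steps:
f = 78 (f = -5 + 83 = 78)
l = 8 - I*sqrt(13879) (l = 8 - sqrt(-103196 + 89317) = 8 - sqrt(-13879) = 8 - I*sqrt(13879) ≈ 8.0 - 117.81*I)
O(K, W) = 2*W/(78 + K) (O(K, W) = (W + W)/(K + 78) = (2*W)/(78 + K) = 2*W/(78 + K))
l + O(-529, -3*D) = (8 - I*sqrt(13879)) + 2*(-3*(-5))/(78 - 529) = (8 - I*sqrt(13879)) + 2*15/(-451) = (8 - I*sqrt(13879)) + 2*15*(-1/451) = (8 - I*sqrt(13879)) - 30/451 = 3578/451 - I*sqrt(13879)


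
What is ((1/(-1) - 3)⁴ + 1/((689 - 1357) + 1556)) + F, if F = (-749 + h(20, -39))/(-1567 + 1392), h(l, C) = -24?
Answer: 40468999/155400 ≈ 260.42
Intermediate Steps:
F = 773/175 (F = (-749 - 24)/(-1567 + 1392) = -773/(-175) = -773*(-1/175) = 773/175 ≈ 4.4171)
((1/(-1) - 3)⁴ + 1/((689 - 1357) + 1556)) + F = ((1/(-1) - 3)⁴ + 1/((689 - 1357) + 1556)) + 773/175 = ((-1 - 3)⁴ + 1/(-668 + 1556)) + 773/175 = ((-4)⁴ + 1/888) + 773/175 = (256 + 1/888) + 773/175 = 227329/888 + 773/175 = 40468999/155400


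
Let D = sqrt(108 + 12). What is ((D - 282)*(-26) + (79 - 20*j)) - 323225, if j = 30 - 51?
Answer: -315394 - 52*sqrt(30) ≈ -3.1568e+5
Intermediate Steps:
j = -21
D = 2*sqrt(30) (D = sqrt(120) = 2*sqrt(30) ≈ 10.954)
((D - 282)*(-26) + (79 - 20*j)) - 323225 = ((2*sqrt(30) - 282)*(-26) + (79 - 20*(-21))) - 323225 = ((-282 + 2*sqrt(30))*(-26) + (79 + 420)) - 323225 = ((7332 - 52*sqrt(30)) + 499) - 323225 = (7831 - 52*sqrt(30)) - 323225 = -315394 - 52*sqrt(30)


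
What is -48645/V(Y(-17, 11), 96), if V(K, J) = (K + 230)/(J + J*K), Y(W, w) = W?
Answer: 24906240/71 ≈ 3.5079e+5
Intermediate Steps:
V(K, J) = (230 + K)/(J + J*K)
-48645/V(Y(-17, 11), 96) = -48645*96*(1 - 17)/(230 - 17) = -48645/((1/96)*213/(-16)) = -48645/((1/96)*(-1/16)*213) = -48645/(-71/512) = -48645*(-512/71) = 24906240/71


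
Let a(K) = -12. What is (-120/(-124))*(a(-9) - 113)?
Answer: -3750/31 ≈ -120.97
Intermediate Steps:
(-120/(-124))*(a(-9) - 113) = (-120/(-124))*(-12 - 113) = -120*(-1/124)*(-125) = (30/31)*(-125) = -3750/31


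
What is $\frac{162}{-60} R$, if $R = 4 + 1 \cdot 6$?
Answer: $-27$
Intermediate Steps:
$R = 10$ ($R = 4 + 6 = 10$)
$\frac{162}{-60} R = \frac{162}{-60} \cdot 10 = 162 \left(- \frac{1}{60}\right) 10 = \left(- \frac{27}{10}\right) 10 = -27$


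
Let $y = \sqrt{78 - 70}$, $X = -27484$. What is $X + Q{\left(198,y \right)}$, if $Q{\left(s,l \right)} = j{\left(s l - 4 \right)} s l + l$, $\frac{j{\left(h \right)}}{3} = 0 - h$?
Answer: $-968380 + 4754 \sqrt{2} \approx -9.6166 \cdot 10^{5}$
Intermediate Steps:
$j{\left(h \right)} = - 3 h$ ($j{\left(h \right)} = 3 \left(0 - h\right) = 3 \left(- h\right) = - 3 h$)
$y = 2 \sqrt{2}$ ($y = \sqrt{8} = 2 \sqrt{2} \approx 2.8284$)
$Q{\left(s,l \right)} = l + l s \left(12 - 3 l s\right)$ ($Q{\left(s,l \right)} = - 3 \left(s l - 4\right) s l + l = - 3 \left(l s - 4\right) s l + l = - 3 \left(-4 + l s\right) s l + l = \left(12 - 3 l s\right) s l + l = s \left(12 - 3 l s\right) l + l = l s \left(12 - 3 l s\right) + l = l + l s \left(12 - 3 l s\right)$)
$X + Q{\left(198,y \right)} = -27484 + 2 \sqrt{2} \left(1 + 3 \cdot 198 \left(4 - 2 \sqrt{2} \cdot 198\right)\right) = -27484 + 2 \sqrt{2} \left(1 + 3 \cdot 198 \left(4 - 396 \sqrt{2}\right)\right) = -27484 + 2 \sqrt{2} \left(1 + \left(2376 - 235224 \sqrt{2}\right)\right) = -27484 + 2 \sqrt{2} \left(2377 - 235224 \sqrt{2}\right)$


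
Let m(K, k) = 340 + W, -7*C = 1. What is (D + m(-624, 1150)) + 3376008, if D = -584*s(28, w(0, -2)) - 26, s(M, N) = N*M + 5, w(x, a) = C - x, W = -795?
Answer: 3374943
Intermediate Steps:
C = -⅐ (C = -⅐*1 = -⅐ ≈ -0.14286)
w(x, a) = -⅐ - x
s(M, N) = 5 + M*N (s(M, N) = M*N + 5 = 5 + M*N)
m(K, k) = -455 (m(K, k) = 340 - 795 = -455)
D = -610 (D = -584*(5 + 28*(-⅐ - 1*0)) - 26 = -584*(5 + 28*(-⅐ + 0)) - 26 = -584*(5 + 28*(-⅐)) - 26 = -584*(5 - 4) - 26 = -584*1 - 26 = -584 - 26 = -610)
(D + m(-624, 1150)) + 3376008 = (-610 - 455) + 3376008 = -1065 + 3376008 = 3374943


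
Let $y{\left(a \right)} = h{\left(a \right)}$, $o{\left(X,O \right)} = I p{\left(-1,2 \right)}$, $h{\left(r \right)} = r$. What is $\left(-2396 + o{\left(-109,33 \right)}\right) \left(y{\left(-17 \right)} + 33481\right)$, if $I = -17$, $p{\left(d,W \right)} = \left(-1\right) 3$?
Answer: $-78473080$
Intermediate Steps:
$p{\left(d,W \right)} = -3$
$o{\left(X,O \right)} = 51$ ($o{\left(X,O \right)} = \left(-17\right) \left(-3\right) = 51$)
$y{\left(a \right)} = a$
$\left(-2396 + o{\left(-109,33 \right)}\right) \left(y{\left(-17 \right)} + 33481\right) = \left(-2396 + 51\right) \left(-17 + 33481\right) = \left(-2345\right) 33464 = -78473080$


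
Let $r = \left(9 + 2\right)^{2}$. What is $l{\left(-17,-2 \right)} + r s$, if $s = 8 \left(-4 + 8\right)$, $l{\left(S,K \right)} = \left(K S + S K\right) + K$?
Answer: $3938$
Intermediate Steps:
$l{\left(S,K \right)} = K + 2 K S$ ($l{\left(S,K \right)} = \left(K S + K S\right) + K = 2 K S + K = K + 2 K S$)
$r = 121$ ($r = 11^{2} = 121$)
$s = 32$ ($s = 8 \cdot 4 = 32$)
$l{\left(-17,-2 \right)} + r s = - 2 \left(1 + 2 \left(-17\right)\right) + 121 \cdot 32 = - 2 \left(1 - 34\right) + 3872 = \left(-2\right) \left(-33\right) + 3872 = 66 + 3872 = 3938$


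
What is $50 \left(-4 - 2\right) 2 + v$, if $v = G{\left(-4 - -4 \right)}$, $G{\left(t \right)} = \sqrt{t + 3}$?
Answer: $-600 + \sqrt{3} \approx -598.27$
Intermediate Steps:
$G{\left(t \right)} = \sqrt{3 + t}$
$v = \sqrt{3}$ ($v = \sqrt{3 - 0} = \sqrt{3 + \left(-4 + 4\right)} = \sqrt{3 + 0} = \sqrt{3} \approx 1.732$)
$50 \left(-4 - 2\right) 2 + v = 50 \left(-4 - 2\right) 2 + \sqrt{3} = 50 \left(\left(-6\right) 2\right) + \sqrt{3} = 50 \left(-12\right) + \sqrt{3} = -600 + \sqrt{3}$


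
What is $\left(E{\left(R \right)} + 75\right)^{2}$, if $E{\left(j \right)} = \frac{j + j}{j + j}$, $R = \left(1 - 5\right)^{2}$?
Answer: $5776$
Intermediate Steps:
$R = 16$ ($R = \left(-4\right)^{2} = 16$)
$E{\left(j \right)} = 1$ ($E{\left(j \right)} = \frac{2 j}{2 j} = 2 j \frac{1}{2 j} = 1$)
$\left(E{\left(R \right)} + 75\right)^{2} = \left(1 + 75\right)^{2} = 76^{2} = 5776$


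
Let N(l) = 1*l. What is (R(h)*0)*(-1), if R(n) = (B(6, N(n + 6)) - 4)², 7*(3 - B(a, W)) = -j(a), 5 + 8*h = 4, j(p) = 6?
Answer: 0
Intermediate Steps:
N(l) = l
h = -⅛ (h = -5/8 + (⅛)*4 = -5/8 + ½ = -⅛ ≈ -0.12500)
B(a, W) = 27/7 (B(a, W) = 3 - (-1)*6/7 = 3 - ⅐*(-6) = 3 + 6/7 = 27/7)
R(n) = 1/49 (R(n) = (27/7 - 4)² = (-⅐)² = 1/49)
(R(h)*0)*(-1) = ((1/49)*0)*(-1) = 0*(-1) = 0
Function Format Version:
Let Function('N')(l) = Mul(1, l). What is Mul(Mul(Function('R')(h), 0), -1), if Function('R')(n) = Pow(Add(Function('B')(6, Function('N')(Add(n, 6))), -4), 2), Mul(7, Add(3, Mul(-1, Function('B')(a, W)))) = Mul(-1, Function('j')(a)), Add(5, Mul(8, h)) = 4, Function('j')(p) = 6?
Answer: 0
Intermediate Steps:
Function('N')(l) = l
h = Rational(-1, 8) (h = Add(Rational(-5, 8), Mul(Rational(1, 8), 4)) = Add(Rational(-5, 8), Rational(1, 2)) = Rational(-1, 8) ≈ -0.12500)
Function('B')(a, W) = Rational(27, 7) (Function('B')(a, W) = Add(3, Mul(Rational(-1, 7), Mul(-1, 6))) = Add(3, Mul(Rational(-1, 7), -6)) = Add(3, Rational(6, 7)) = Rational(27, 7))
Function('R')(n) = Rational(1, 49) (Function('R')(n) = Pow(Add(Rational(27, 7), -4), 2) = Pow(Rational(-1, 7), 2) = Rational(1, 49))
Mul(Mul(Function('R')(h), 0), -1) = Mul(Mul(Rational(1, 49), 0), -1) = Mul(0, -1) = 0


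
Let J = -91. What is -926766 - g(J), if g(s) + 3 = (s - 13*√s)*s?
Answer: -935044 - 1183*I*√91 ≈ -9.3504e+5 - 11285.0*I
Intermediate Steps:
g(s) = -3 + s*(s - 13*√s) (g(s) = -3 + (s - 13*√s)*s = -3 + s*(s - 13*√s))
-926766 - g(J) = -926766 - (-3 + (-91)² - (-1183)*I*√91) = -926766 - (-3 + 8281 - (-1183)*I*√91) = -926766 - (-3 + 8281 + 1183*I*√91) = -926766 - (8278 + 1183*I*√91) = -926766 + (-8278 - 1183*I*√91) = -935044 - 1183*I*√91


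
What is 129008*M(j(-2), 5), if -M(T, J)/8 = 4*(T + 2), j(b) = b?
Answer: 0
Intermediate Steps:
M(T, J) = -64 - 32*T (M(T, J) = -32*(T + 2) = -32*(2 + T) = -8*(8 + 4*T) = -64 - 32*T)
129008*M(j(-2), 5) = 129008*(-64 - 32*(-2)) = 129008*(-64 + 64) = 129008*0 = 0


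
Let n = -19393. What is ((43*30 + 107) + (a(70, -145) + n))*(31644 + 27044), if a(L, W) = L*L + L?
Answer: -764469888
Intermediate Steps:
a(L, W) = L + L² (a(L, W) = L² + L = L + L²)
((43*30 + 107) + (a(70, -145) + n))*(31644 + 27044) = ((43*30 + 107) + (70*(1 + 70) - 19393))*(31644 + 27044) = ((1290 + 107) + (70*71 - 19393))*58688 = (1397 + (4970 - 19393))*58688 = (1397 - 14423)*58688 = -13026*58688 = -764469888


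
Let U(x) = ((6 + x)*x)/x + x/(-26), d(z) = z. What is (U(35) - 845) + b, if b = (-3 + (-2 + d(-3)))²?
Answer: -19275/26 ≈ -741.35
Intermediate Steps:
U(x) = 6 + 25*x/26 (U(x) = (x*(6 + x))/x + x*(-1/26) = (6 + x) - x/26 = 6 + 25*x/26)
b = 64 (b = (-3 + (-2 - 3))² = (-3 - 5)² = (-8)² = 64)
(U(35) - 845) + b = ((6 + (25/26)*35) - 845) + 64 = ((6 + 875/26) - 845) + 64 = (1031/26 - 845) + 64 = -20939/26 + 64 = -19275/26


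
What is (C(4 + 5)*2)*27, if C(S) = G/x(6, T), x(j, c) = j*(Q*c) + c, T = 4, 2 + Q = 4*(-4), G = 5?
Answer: -135/214 ≈ -0.63084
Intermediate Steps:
Q = -18 (Q = -2 + 4*(-4) = -2 - 16 = -18)
x(j, c) = c - 18*c*j (x(j, c) = j*(-18*c) + c = -18*c*j + c = c - 18*c*j)
C(S) = -5/428 (C(S) = 5/((4*(1 - 18*6))) = 5/((4*(1 - 108))) = 5/((4*(-107))) = 5/(-428) = 5*(-1/428) = -5/428)
(C(4 + 5)*2)*27 = -5/428*2*27 = -5/214*27 = -135/214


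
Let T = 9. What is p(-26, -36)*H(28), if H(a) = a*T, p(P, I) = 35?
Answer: 8820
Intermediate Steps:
H(a) = 9*a (H(a) = a*9 = 9*a)
p(-26, -36)*H(28) = 35*(9*28) = 35*252 = 8820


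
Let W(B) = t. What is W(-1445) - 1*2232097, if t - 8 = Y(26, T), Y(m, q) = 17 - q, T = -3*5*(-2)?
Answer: -2232102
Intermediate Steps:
T = 30 (T = -15*(-2) = 30)
t = -5 (t = 8 + (17 - 1*30) = 8 + (17 - 30) = 8 - 13 = -5)
W(B) = -5
W(-1445) - 1*2232097 = -5 - 1*2232097 = -5 - 2232097 = -2232102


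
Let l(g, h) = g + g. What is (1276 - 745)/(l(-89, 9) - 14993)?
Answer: -177/5057 ≈ -0.035001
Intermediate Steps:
l(g, h) = 2*g
(1276 - 745)/(l(-89, 9) - 14993) = (1276 - 745)/(2*(-89) - 14993) = 531/(-178 - 14993) = 531/(-15171) = 531*(-1/15171) = -177/5057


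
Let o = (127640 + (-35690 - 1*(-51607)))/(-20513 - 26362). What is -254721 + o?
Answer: -11940190432/46875 ≈ -2.5472e+5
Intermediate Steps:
o = -143557/46875 (o = (127640 + (-35690 + 51607))/(-46875) = (127640 + 15917)*(-1/46875) = 143557*(-1/46875) = -143557/46875 ≈ -3.0625)
-254721 + o = -254721 - 143557/46875 = -11940190432/46875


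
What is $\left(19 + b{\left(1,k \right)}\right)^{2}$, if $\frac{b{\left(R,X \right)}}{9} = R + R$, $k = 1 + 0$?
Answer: $1369$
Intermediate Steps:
$k = 1$
$b{\left(R,X \right)} = 18 R$ ($b{\left(R,X \right)} = 9 \left(R + R\right) = 9 \cdot 2 R = 18 R$)
$\left(19 + b{\left(1,k \right)}\right)^{2} = \left(19 + 18 \cdot 1\right)^{2} = \left(19 + 18\right)^{2} = 37^{2} = 1369$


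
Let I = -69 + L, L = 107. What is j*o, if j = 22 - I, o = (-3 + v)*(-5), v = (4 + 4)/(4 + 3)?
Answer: -1040/7 ≈ -148.57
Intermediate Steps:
v = 8/7 ≈ 1.1429
o = 65/7 (o = (-3 + 8/7)*(-5) = -13/7*(-5) = 65/7 ≈ 9.2857)
I = 38 (I = -69 + 107 = 38)
j = -16 (j = 22 - 1*38 = 22 - 38 = -16)
j*o = -16*65/7 = -1040/7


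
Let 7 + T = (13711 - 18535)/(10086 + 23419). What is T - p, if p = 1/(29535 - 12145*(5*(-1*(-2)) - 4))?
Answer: -2074517752/290387835 ≈ -7.1440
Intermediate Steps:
p = -1/43335 (p = 1/(29535 - 12145*(5*2 - 4)) = 1/(29535 - 12145*(10 - 4)) = 1/(29535 - 12145*6) = 1/(29535 - 72870) = 1/(-43335) = -1/43335 ≈ -2.3076e-5)
T = -239359/33505 (T = -7 + (13711 - 18535)/(10086 + 23419) = -7 - 4824/33505 = -239359/33505 ≈ -7.1440)
T - p = -239359/33505 - 1*(-1/43335) = -239359/33505 + 1/43335 = -2074517752/290387835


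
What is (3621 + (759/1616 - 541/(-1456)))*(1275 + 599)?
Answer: 249529418191/36764 ≈ 6.7873e+6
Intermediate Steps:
(3621 + (759/1616 - 541/(-1456)))*(1275 + 599) = (3621 + (759*(1/1616) - 541*(-1/1456)))*1874 = (3621 + (759/1616 + 541/1456))*1874 = (3621 + 61855/73528)*1874 = (266306743/73528)*1874 = 249529418191/36764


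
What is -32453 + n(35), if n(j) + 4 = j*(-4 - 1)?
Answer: -32632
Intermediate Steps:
n(j) = -4 - 5*j (n(j) = -4 + j*(-4 - 1) = -4 + j*(-5) = -4 - 5*j)
-32453 + n(35) = -32453 + (-4 - 5*35) = -32453 + (-4 - 175) = -32453 - 179 = -32632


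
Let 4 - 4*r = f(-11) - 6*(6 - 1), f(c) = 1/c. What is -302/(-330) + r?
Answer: 6229/660 ≈ 9.4379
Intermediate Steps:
r = 375/44 (r = 1 - (1/(-11) - 6*(6 - 1))/4 = 1 - (-1/11 - 6*5)/4 = 1 - (-1/11 - 1*30)/4 = 1 - (-1/11 - 30)/4 = 1 - ¼*(-331/11) = 1 + 331/44 = 375/44 ≈ 8.5227)
-302/(-330) + r = -302/(-330) + 375/44 = -302*(-1/330) + 375/44 = 151/165 + 375/44 = 6229/660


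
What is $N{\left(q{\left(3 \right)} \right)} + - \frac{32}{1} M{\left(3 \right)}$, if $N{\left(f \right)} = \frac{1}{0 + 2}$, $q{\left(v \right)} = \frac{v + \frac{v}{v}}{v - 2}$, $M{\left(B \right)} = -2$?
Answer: $\frac{129}{2} \approx 64.5$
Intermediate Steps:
$q{\left(v \right)} = \frac{1 + v}{-2 + v}$ ($q{\left(v \right)} = \frac{v + 1}{-2 + v} = \frac{1 + v}{-2 + v}$)
$N{\left(f \right)} = \frac{1}{2}$
$N{\left(q{\left(3 \right)} \right)} + - \frac{32}{1} M{\left(3 \right)} = \frac{1}{2} + - \frac{32}{1} \left(-2\right) = \frac{1}{2} + \left(-32\right) 1 \left(-2\right) = \frac{1}{2} - -64 = \frac{1}{2} + 64 = \frac{129}{2}$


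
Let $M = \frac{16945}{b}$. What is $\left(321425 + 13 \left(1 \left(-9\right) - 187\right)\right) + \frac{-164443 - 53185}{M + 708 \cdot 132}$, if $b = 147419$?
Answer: $\frac{4393202356906761}{13777207009} \approx 3.1887 \cdot 10^{5}$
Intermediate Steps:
$M = \frac{16945}{147419} \approx 0.11494$
$\left(321425 + 13 \left(1 \left(-9\right) - 187\right)\right) + \frac{-164443 - 53185}{M + 708 \cdot 132} = \left(321425 + 13 \left(1 \left(-9\right) - 187\right)\right) + \frac{-164443 - 53185}{\frac{16945}{147419} + 708 \cdot 132} = \left(321425 + 13 \left(-9 - 187\right)\right) - \frac{217628}{\frac{16945}{147419} + 93456} = \left(321425 + 13 \left(-196\right)\right) - \frac{217628}{\frac{13777207009}{147419}} = \left(321425 - 2548\right) - \frac{32082502132}{13777207009} = 318877 - \frac{32082502132}{13777207009} = \frac{4393202356906761}{13777207009}$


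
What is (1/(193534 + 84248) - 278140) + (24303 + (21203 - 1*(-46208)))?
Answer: -51785787131/277782 ≈ -1.8643e+5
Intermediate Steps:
(1/(193534 + 84248) - 278140) + (24303 + (21203 - 1*(-46208))) = (1/277782 - 278140) + (24303 + (21203 + 46208)) = (1/277782 - 278140) + (24303 + 67411) = -77262285479/277782 + 91714 = -51785787131/277782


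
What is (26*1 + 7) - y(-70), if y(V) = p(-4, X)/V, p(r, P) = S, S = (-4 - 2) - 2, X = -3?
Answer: 1151/35 ≈ 32.886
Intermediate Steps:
S = -8 (S = -6 - 2 = -8)
p(r, P) = -8
y(V) = -8/V
(26*1 + 7) - y(-70) = (26*1 + 7) - (-8)/(-70) = (26 + 7) - (-8)*(-1)/70 = 33 - 1*4/35 = 33 - 4/35 = 1151/35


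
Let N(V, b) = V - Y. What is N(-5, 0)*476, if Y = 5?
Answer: -4760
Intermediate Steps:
N(V, b) = -5 + V (N(V, b) = V - 1*5 = V - 5 = -5 + V)
N(-5, 0)*476 = (-5 - 5)*476 = -10*476 = -4760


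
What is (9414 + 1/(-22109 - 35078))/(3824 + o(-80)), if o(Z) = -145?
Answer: 538358417/210390973 ≈ 2.5588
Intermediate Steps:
(9414 + 1/(-22109 - 35078))/(3824 + o(-80)) = (9414 + 1/(-22109 - 35078))/(3824 - 145) = (9414 + 1/(-57187))/3679 = (9414 - 1/57187)*(1/3679) = (538358417/57187)*(1/3679) = 538358417/210390973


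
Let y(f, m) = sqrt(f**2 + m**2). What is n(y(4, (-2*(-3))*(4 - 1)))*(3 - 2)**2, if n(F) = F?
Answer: 2*sqrt(85) ≈ 18.439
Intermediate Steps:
n(y(4, (-2*(-3))*(4 - 1)))*(3 - 2)**2 = sqrt(4**2 + ((-2*(-3))*(4 - 1))**2)*(3 - 2)**2 = sqrt(16 + (6*3)**2)*1**2 = sqrt(16 + 18**2)*1 = sqrt(16 + 324)*1 = sqrt(340)*1 = (2*sqrt(85))*1 = 2*sqrt(85)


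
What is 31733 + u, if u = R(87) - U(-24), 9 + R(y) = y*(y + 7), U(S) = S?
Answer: 39926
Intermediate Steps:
R(y) = -9 + y*(7 + y) (R(y) = -9 + y*(y + 7) = -9 + y*(7 + y))
u = 8193 (u = (-9 + 87**2 + 7*87) - 1*(-24) = (-9 + 7569 + 609) + 24 = 8169 + 24 = 8193)
31733 + u = 31733 + 8193 = 39926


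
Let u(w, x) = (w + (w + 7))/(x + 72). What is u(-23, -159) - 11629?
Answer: -337228/29 ≈ -11629.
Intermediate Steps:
u(w, x) = (7 + 2*w)/(72 + x) (u(w, x) = (w + (7 + w))/(72 + x) = (7 + 2*w)/(72 + x))
u(-23, -159) - 11629 = (7 + 2*(-23))/(72 - 159) - 11629 = (7 - 46)/(-87) - 11629 = -1/87*(-39) - 11629 = 13/29 - 11629 = -337228/29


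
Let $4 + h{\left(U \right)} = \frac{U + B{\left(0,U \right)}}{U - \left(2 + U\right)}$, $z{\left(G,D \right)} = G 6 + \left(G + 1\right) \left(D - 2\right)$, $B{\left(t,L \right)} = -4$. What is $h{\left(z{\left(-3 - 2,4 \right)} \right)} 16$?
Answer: $272$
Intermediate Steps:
$z{\left(G,D \right)} = 6 G + \left(1 + G\right) \left(-2 + D\right)$
$h{\left(U \right)} = -2 - \frac{U}{2}$ ($h{\left(U \right)} = -4 + \frac{U - 4}{U - \left(2 + U\right)} = -4 + \frac{-4 + U}{-2} = -4 + \left(-4 + U\right) \left(- \frac{1}{2}\right) = -4 - \left(-2 + \frac{U}{2}\right) = -2 - \frac{U}{2}$)
$h{\left(z{\left(-3 - 2,4 \right)} \right)} 16 = \left(-2 - \frac{-2 + 4 + 4 \left(-3 - 2\right) + 4 \left(-3 - 2\right)}{2}\right) 16 = \left(-2 - \frac{-2 + 4 + 4 \left(-5\right) + 4 \left(-5\right)}{2}\right) 16 = \left(-2 - \frac{-2 + 4 - 20 - 20}{2}\right) 16 = \left(-2 - -19\right) 16 = \left(-2 + 19\right) 16 = 17 \cdot 16 = 272$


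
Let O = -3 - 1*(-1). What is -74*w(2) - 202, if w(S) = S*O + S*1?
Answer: -54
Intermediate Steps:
O = -2 (O = -3 + 1 = -2)
w(S) = -S (w(S) = S*(-2) + S*1 = -2*S + S = -S)
-74*w(2) - 202 = -(-74)*2 - 202 = -74*(-2) - 202 = 148 - 202 = -54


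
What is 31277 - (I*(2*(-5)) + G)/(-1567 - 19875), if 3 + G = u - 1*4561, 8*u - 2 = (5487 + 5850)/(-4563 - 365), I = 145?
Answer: 26439130796599/845329408 ≈ 31277.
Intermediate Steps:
u = -1481/39424 (u = ¼ + ((5487 + 5850)/(-4563 - 365))/8 = ¼ + (11337/(-4928))/8 = ¼ + (11337*(-1/4928))/8 = ¼ + (⅛)*(-11337/4928) = ¼ - 11337/39424 = -1481/39424 ≈ -0.037566)
G = -179932617/39424 (G = -3 + (-1481/39424 - 1*4561) = -3 + (-1481/39424 - 4561) = -3 - 179814345/39424 = -179932617/39424 ≈ -4564.0)
31277 - (I*(2*(-5)) + G)/(-1567 - 19875) = 31277 - (145*(2*(-5)) - 179932617/39424)/(-1567 - 19875) = 31277 - (145*(-10) - 179932617/39424)/(-21442) = 31277 - (-1450 - 179932617/39424)*(-1)/21442 = 31277 - (-237097417)*(-1)/(39424*21442) = 31277 - 1*237097417/845329408 = 31277 - 237097417/845329408 = 26439130796599/845329408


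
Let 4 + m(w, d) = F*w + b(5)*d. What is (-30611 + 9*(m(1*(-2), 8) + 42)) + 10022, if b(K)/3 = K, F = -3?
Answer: -19113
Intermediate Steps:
b(K) = 3*K
m(w, d) = -4 - 3*w + 15*d (m(w, d) = -4 + (-3*w + (3*5)*d) = -4 + (-3*w + 15*d) = -4 - 3*w + 15*d)
(-30611 + 9*(m(1*(-2), 8) + 42)) + 10022 = (-30611 + 9*((-4 - 3*(-2) + 15*8) + 42)) + 10022 = (-30611 + 9*((-4 - 3*(-2) + 120) + 42)) + 10022 = (-30611 + 9*((-4 + 6 + 120) + 42)) + 10022 = (-30611 + 9*(122 + 42)) + 10022 = (-30611 + 9*164) + 10022 = (-30611 + 1476) + 10022 = -29135 + 10022 = -19113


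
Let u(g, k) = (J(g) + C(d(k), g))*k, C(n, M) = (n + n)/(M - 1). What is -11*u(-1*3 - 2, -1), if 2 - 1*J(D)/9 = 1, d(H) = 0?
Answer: 99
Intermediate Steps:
C(n, M) = 2*n/(-1 + M) (C(n, M) = (2*n)/(-1 + M) = 2*n/(-1 + M))
J(D) = 9 (J(D) = 18 - 9*1 = 18 - 9 = 9)
u(g, k) = 9*k (u(g, k) = (9 + 2*0/(-1 + g))*k = (9 + 0)*k = 9*k)
-11*u(-1*3 - 2, -1) = -99*(-1) = -11*(-9) = 99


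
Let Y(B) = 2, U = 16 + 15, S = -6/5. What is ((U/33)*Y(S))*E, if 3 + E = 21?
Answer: 372/11 ≈ 33.818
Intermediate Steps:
S = -6/5 (S = -6*⅕ = -6/5 ≈ -1.2000)
U = 31
E = 18 (E = -3 + 21 = 18)
((U/33)*Y(S))*E = ((31/33)*2)*18 = (62/33)*18 = 372/11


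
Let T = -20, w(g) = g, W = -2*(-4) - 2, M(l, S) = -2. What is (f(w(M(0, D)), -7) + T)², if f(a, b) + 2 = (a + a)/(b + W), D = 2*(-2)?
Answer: 324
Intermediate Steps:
D = -4
W = 6 (W = 8 - 2 = 6)
f(a, b) = -2 + 2*a/(6 + b) (f(a, b) = -2 + (a + a)/(b + 6) = -2 + (2*a)/(6 + b) = -2 + 2*a/(6 + b))
(f(w(M(0, D)), -7) + T)² = (2*(-6 - 2 - 1*(-7))/(6 - 7) - 20)² = (2*(-6 - 2 + 7)/(-1) - 20)² = (2*(-1)*(-1) - 20)² = (2 - 20)² = (-18)² = 324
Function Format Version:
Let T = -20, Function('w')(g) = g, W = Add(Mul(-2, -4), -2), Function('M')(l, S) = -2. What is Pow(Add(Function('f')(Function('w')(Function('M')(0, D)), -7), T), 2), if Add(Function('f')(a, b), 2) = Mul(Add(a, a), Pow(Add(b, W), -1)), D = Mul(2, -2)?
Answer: 324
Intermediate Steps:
D = -4
W = 6 (W = Add(8, -2) = 6)
Function('f')(a, b) = Add(-2, Mul(2, a, Pow(Add(6, b), -1))) (Function('f')(a, b) = Add(-2, Mul(Add(a, a), Pow(Add(b, 6), -1))) = Add(-2, Mul(Mul(2, a), Pow(Add(6, b), -1))) = Add(-2, Mul(2, a, Pow(Add(6, b), -1))))
Pow(Add(Function('f')(Function('w')(Function('M')(0, D)), -7), T), 2) = Pow(Add(Mul(2, Pow(Add(6, -7), -1), Add(-6, -2, Mul(-1, -7))), -20), 2) = Pow(Add(Mul(2, Pow(-1, -1), Add(-6, -2, 7)), -20), 2) = Pow(Add(Mul(2, -1, -1), -20), 2) = Pow(Add(2, -20), 2) = Pow(-18, 2) = 324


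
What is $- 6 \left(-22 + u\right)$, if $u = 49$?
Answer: $-162$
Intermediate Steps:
$- 6 \left(-22 + u\right) = - 6 \left(-22 + 49\right) = \left(-6\right) 27 = -162$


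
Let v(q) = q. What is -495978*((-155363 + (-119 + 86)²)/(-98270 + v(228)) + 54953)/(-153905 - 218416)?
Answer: 21208398348900/289707107 ≈ 73206.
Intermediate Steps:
-495978*((-155363 + (-119 + 86)²)/(-98270 + v(228)) + 54953)/(-153905 - 218416) = -495978*((-155363 + (-119 + 86)²)/(-98270 + 228) + 54953)/(-153905 - 218416) = -495978/((-372321/((-155363 + (-33)²)/(-98042) + 54953))) = -495978/((-372321/((-155363 + 1089)*(-1/98042) + 54953))) = -495978/((-372321/(-154274*(-1/98042) + 54953))) = -495978/((-372321/(77137/49021 + 54953))) = -495978/((-372321/2693928150/49021)) = -495978/((-372321*49021/2693928150)) = -495978/(-2027949749/299325350) = -495978*(-299325350/2027949749) = 21208398348900/289707107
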